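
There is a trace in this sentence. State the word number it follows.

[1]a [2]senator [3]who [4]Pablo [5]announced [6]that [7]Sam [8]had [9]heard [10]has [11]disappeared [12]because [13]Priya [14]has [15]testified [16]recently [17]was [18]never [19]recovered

9

The displaced element is "a senator" (word 2).
It is linked across 2 clause boundaries (that → Ø).
It functions as the subject of "disappeared", so the gap sits immediately after word 9 ("heard").
Base order: Pablo announced that Sam had heard that a senator has disappeared because Priya has testified recently.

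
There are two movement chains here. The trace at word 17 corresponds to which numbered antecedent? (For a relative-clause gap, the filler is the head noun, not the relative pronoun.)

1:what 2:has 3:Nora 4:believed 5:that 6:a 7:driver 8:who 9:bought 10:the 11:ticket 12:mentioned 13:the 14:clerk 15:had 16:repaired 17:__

The marked gap is the direct object of "repaired".
Its filler is the fronted wh-phrase "what", at word 1.
(The other dependency links word 7 to a gap after word 8.)

1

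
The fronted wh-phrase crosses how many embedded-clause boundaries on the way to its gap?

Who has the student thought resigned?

1

"who" is extracted from the subject of "resigned".
Boundaries crossed, outermost first: [Ø] — 1 in total.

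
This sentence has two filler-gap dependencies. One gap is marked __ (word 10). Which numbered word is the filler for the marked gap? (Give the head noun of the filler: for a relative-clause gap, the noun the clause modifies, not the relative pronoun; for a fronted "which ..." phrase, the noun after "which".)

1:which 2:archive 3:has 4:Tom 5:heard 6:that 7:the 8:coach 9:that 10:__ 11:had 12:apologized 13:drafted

8

The marked gap is inside the relative clause, the subject of "apologized".
Its filler is the head noun "coach" (via "that"), at word 8.
(The other dependency links word 2 to a gap after word 13.)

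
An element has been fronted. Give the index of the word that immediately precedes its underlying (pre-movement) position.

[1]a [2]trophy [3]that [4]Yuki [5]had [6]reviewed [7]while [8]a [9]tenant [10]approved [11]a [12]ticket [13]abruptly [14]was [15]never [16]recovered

6

The displaced element is "a trophy" (word 2).
It functions as the direct object of "reviewed", so the gap sits immediately after word 6 ("reviewed").
Base order: Yuki had reviewed a trophy while a tenant approved a ticket abruptly.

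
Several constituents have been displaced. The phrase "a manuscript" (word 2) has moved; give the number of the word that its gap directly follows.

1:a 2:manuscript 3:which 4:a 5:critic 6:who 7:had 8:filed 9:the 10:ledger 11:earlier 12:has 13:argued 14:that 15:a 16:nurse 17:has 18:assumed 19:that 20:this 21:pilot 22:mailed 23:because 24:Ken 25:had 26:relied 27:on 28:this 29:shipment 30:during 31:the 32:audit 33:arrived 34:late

The displaced element is "a manuscript" (word 2).
It is linked across 2 clause boundaries (that → that).
It functions as the direct object of "mailed", so the gap sits immediately after word 22 ("mailed").
Base order: A critic who had filed the ledger earlier has argued that a nurse has assumed that this pilot mailed a manuscript because Ken had relied on this shipment during the audit.

22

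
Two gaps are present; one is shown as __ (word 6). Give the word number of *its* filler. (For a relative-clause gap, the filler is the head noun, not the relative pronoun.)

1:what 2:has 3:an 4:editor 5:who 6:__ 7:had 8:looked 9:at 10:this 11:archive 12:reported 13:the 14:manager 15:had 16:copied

The marked gap is inside the relative clause, the subject of "looked".
Its filler is the head noun "editor" (via "who"), at word 4.
(The other dependency links word 1 to a gap after word 16.)

4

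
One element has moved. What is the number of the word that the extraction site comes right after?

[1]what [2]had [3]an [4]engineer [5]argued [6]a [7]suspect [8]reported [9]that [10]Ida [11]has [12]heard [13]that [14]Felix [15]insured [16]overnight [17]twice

The displaced element is "what" (word 1).
It is linked across 3 clause boundaries (Ø → that → that).
It functions as the direct object of "insured", so the gap sits immediately after word 15 ("insured").
Base order: An engineer had argued a suspect reported that Ida has heard that Felix insured what overnight twice.

15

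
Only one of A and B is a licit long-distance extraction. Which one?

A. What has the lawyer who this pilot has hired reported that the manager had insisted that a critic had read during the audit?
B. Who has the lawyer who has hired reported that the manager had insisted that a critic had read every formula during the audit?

A

In B, the wh-phrase is extracted from inside a complex-NP island (relative clause) (introduced by "who"), which blocks movement.
In A, the extraction path crosses only that-complement boundaries, which are transparent.
So A is grammatical.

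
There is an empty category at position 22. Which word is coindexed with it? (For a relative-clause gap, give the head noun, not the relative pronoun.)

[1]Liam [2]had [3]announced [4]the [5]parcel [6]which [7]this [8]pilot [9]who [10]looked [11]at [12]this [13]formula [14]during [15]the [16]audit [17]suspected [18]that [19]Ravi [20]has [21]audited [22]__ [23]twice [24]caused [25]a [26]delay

5

The gap at 22 is the object of "audited", inside a relative clause.
The relative pronoun is "which" (word 6); it is bound by the head noun immediately before it.
Its filler is the head noun "parcel", at word 5.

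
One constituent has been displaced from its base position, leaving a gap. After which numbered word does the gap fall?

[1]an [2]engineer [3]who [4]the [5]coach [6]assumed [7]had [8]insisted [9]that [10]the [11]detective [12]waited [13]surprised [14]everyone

The displaced element is "an engineer" (word 2).
It is linked across 1 clause boundary (Ø).
It functions as the subject of "insisted", so the gap sits immediately after word 6 ("assumed").
Base order: The coach assumed that an engineer had insisted that the detective waited.

6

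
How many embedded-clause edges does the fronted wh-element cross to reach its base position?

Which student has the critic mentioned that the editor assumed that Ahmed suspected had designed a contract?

"which student" is extracted from the subject of "designed".
Boundaries crossed, outermost first: [that], [that], [Ø] — 3 in total.

3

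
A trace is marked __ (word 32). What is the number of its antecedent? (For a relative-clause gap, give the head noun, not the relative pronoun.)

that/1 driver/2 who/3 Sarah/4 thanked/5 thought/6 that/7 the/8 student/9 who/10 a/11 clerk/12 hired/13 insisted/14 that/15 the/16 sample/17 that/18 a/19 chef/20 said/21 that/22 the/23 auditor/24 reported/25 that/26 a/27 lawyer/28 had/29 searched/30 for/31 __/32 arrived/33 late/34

17

The gap at 32 is the prepositional object of "searched", inside a relative clause.
The relative pronoun is "that" (word 18); it is bound by the head noun immediately before it.
Its filler is the head noun "sample", at word 17.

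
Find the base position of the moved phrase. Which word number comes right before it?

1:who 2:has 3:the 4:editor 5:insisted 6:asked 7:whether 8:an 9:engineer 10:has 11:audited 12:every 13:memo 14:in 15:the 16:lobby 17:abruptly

5

The displaced element is "who" (word 1).
It is linked across 1 clause boundary (Ø).
It functions as the subject of "asked", so the gap sits immediately after word 5 ("insisted").
Base order: The editor has insisted that who asked whether an engineer has audited every memo in the lobby abruptly.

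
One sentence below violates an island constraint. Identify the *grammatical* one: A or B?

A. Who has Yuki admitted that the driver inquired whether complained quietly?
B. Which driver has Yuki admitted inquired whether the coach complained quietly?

In A, the wh-phrase is extracted from inside a wh-island (introduced by "whether"), which blocks movement.
In B, the extraction path crosses only that-complement boundaries, which are transparent.
So B is grammatical.

B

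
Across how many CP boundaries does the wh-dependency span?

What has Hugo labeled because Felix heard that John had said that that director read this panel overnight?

"what" originates inside the matrix clause — no clause boundary is crossed.

0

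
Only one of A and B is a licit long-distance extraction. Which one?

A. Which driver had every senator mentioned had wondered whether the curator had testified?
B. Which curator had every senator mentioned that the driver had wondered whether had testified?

A

In B, the wh-phrase is extracted from inside a wh-island (introduced by "whether"), which blocks movement.
In A, the extraction path crosses only that-complement boundaries, which are transparent.
So A is grammatical.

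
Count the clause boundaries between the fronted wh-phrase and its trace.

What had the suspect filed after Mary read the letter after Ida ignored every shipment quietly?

0

"what" originates inside the matrix clause — no clause boundary is crossed.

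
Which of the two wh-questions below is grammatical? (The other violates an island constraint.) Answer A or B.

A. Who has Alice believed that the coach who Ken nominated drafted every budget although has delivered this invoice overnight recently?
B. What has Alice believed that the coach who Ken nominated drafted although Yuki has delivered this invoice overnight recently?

In A, the wh-phrase is extracted from inside an adjunct island (introduced by "although"), which blocks movement.
In B, the extraction path crosses only that-complement boundaries, which are transparent.
So B is grammatical.

B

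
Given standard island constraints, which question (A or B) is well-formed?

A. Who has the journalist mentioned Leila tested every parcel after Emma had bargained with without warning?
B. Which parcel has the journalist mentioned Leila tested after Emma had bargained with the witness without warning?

In A, the wh-phrase is extracted from inside an adjunct island (introduced by "after"), which blocks movement.
In B, the extraction path crosses only that-complement boundaries, which are transparent.
So B is grammatical.

B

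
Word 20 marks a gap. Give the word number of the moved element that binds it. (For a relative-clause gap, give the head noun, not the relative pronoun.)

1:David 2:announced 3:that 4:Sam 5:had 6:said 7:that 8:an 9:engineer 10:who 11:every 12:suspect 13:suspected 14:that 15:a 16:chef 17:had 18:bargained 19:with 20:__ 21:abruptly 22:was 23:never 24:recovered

9

The gap at 20 is the prepositional object of "bargained", inside a relative clause.
The relative pronoun is "who" (word 10); it is bound by the head noun immediately before it.
Its filler is the head noun "engineer", at word 9.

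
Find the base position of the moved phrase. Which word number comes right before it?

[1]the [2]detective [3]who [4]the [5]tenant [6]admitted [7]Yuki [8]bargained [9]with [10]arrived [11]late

The displaced element is "the detective" (word 2).
It is linked across 1 clause boundary (Ø).
It functions as the object of the preposition "with" of "bargained", so the gap sits immediately after word 9 ("with").
Base order: The tenant admitted Yuki bargained with the detective.

9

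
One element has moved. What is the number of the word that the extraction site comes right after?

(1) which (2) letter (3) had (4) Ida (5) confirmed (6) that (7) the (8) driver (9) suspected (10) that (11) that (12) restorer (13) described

The displaced element is "which letter" (word 2).
It is linked across 2 clause boundaries (that → that).
It functions as the direct object of "described", so the gap sits immediately after word 13 ("described").
Base order: Ida had confirmed that the driver suspected that that restorer described which letter.

13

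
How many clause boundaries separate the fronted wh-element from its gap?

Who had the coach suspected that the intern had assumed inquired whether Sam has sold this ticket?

2

"who" is extracted from the subject of "inquired".
Boundaries crossed, outermost first: [that], [Ø] — 2 in total.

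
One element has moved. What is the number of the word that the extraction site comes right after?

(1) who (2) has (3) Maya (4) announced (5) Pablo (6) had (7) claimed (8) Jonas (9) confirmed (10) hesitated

The displaced element is "who" (word 1).
It is linked across 3 clause boundaries (Ø → Ø → Ø).
It functions as the subject of "hesitated", so the gap sits immediately after word 9 ("confirmed").
Base order: Maya has announced Pablo had claimed Jonas confirmed who hesitated.

9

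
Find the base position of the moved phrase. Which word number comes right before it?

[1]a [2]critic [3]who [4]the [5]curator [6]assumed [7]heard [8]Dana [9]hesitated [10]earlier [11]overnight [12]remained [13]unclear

6

The displaced element is "a critic" (word 2).
It is linked across 1 clause boundary (Ø).
It functions as the subject of "heard", so the gap sits immediately after word 6 ("assumed").
Base order: The curator assumed that a critic heard Dana hesitated earlier overnight.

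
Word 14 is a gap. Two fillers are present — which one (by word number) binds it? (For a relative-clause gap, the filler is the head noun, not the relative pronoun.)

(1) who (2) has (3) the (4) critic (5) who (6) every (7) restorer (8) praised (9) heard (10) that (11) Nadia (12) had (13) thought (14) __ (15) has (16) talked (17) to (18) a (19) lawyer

The marked gap is the subject of "talked".
Its filler is the fronted wh-phrase "who", at word 1.
(The other dependency links word 4 to a gap after word 8.)

1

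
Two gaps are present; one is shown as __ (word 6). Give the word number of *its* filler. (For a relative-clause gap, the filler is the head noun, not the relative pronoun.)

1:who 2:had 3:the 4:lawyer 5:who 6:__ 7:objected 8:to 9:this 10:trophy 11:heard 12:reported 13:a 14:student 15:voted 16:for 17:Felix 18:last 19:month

4

The marked gap is inside the relative clause, the subject of "objected".
Its filler is the head noun "lawyer" (via "who"), at word 4.
(The other dependency links word 1 to a gap after word 11.)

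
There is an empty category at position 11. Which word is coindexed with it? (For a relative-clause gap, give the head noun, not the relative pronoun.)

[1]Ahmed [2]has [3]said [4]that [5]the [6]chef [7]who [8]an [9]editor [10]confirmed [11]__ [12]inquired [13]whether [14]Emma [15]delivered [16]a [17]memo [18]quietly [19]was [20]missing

The gap at 11 is the subject of "inquired", inside a relative clause.
The relative pronoun is "who" (word 7); it is bound by the head noun immediately before it.
Its filler is the head noun "chef", at word 6.

6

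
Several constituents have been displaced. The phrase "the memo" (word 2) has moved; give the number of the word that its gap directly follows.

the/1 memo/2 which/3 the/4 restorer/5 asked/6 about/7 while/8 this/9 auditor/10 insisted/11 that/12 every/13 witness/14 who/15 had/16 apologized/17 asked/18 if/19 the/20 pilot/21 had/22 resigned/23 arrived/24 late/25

7

The displaced element is "the memo" (word 2).
It functions as the object of the preposition "about" of "asked", so the gap sits immediately after word 7 ("about").
Base order: The restorer asked about the memo while this auditor insisted that every witness who had apologized asked if the pilot had resigned.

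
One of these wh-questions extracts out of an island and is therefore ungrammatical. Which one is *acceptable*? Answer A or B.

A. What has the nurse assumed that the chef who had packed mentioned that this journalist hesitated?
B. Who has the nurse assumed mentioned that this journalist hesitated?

In A, the wh-phrase is extracted from inside a complex-NP island (relative clause) (introduced by "who"), which blocks movement.
In B, the extraction path crosses only that-complement boundaries, which are transparent.
So B is grammatical.

B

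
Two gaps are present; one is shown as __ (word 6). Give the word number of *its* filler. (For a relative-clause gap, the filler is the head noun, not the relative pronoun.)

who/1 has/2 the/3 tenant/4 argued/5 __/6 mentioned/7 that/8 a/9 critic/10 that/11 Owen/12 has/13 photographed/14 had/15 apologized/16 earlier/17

1

The marked gap is the subject of "mentioned".
Its filler is the fronted wh-phrase "who", at word 1.
(The other dependency links word 10 to a gap after word 14.)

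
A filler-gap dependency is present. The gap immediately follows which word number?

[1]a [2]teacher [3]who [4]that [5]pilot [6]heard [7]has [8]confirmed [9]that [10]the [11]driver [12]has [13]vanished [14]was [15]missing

The displaced element is "a teacher" (word 2).
It is linked across 1 clause boundary (Ø).
It functions as the subject of "confirmed", so the gap sits immediately after word 6 ("heard").
Base order: That pilot heard a teacher has confirmed that the driver has vanished.

6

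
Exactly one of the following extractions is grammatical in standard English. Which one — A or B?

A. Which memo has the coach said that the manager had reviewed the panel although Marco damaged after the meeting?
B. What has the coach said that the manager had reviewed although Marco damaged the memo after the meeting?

In A, the wh-phrase is extracted from inside an adjunct island (introduced by "although"), which blocks movement.
In B, the extraction path crosses only that-complement boundaries, which are transparent.
So B is grammatical.

B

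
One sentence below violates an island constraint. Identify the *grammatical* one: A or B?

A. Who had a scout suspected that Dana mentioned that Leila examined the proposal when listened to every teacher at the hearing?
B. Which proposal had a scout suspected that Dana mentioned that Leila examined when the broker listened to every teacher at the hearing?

B

In A, the wh-phrase is extracted from inside an adjunct island (introduced by "when"), which blocks movement.
In B, the extraction path crosses only that-complement boundaries, which are transparent.
So B is grammatical.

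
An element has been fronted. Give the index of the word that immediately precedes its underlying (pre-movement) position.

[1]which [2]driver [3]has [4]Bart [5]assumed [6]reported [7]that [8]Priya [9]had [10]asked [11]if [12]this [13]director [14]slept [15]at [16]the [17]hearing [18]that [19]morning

The displaced element is "which driver" (word 2).
It is linked across 1 clause boundary (Ø).
It functions as the subject of "reported", so the gap sits immediately after word 5 ("assumed").
Base order: Bart has assumed that which driver reported that Priya had asked if this director slept at the hearing that morning.

5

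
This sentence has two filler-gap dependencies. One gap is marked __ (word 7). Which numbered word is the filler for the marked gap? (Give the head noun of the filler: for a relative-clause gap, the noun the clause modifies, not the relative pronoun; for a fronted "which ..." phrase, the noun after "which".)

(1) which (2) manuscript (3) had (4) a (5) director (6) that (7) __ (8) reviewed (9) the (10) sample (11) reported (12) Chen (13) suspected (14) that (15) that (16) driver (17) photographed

5

The marked gap is inside the relative clause, the subject of "reviewed".
Its filler is the head noun "director" (via "that"), at word 5.
(The other dependency links word 2 to a gap after word 17.)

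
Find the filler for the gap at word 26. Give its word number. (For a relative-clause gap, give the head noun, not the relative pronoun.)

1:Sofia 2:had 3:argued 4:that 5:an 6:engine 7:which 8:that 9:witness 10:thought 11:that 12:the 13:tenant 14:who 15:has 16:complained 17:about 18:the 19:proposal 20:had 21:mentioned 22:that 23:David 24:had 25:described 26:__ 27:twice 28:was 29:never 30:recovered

6

The gap at 26 is the object of "described", inside a relative clause.
The relative pronoun is "which" (word 7); it is bound by the head noun immediately before it.
Its filler is the head noun "engine", at word 6.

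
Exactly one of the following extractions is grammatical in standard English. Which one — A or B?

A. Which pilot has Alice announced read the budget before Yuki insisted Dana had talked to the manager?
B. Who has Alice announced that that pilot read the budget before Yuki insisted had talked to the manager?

In B, the wh-phrase is extracted from inside an adjunct island (introduced by "before"), which blocks movement.
In A, the extraction path crosses only that-complement boundaries, which are transparent.
So A is grammatical.

A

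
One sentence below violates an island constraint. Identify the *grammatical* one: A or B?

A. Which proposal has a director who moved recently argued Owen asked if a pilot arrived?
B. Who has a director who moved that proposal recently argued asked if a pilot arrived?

B

In A, the wh-phrase is extracted from inside a complex-NP island (relative clause) (introduced by "who"), which blocks movement.
In B, the extraction path crosses only that-complement boundaries, which are transparent.
So B is grammatical.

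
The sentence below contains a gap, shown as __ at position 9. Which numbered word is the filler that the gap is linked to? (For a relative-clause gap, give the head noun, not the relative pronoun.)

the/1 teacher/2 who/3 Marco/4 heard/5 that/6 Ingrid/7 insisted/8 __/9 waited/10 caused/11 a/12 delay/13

The gap at 9 is the subject of "waited", inside a relative clause.
The relative pronoun is "who" (word 3); it is bound by the head noun immediately before it.
Its filler is the head noun "teacher", at word 2.

2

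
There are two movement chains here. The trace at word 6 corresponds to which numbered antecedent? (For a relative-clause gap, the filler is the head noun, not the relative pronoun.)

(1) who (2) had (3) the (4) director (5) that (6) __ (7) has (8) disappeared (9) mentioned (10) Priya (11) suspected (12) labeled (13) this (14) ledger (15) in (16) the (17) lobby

The marked gap is inside the relative clause, the subject of "disappeared".
Its filler is the head noun "director" (via "that"), at word 4.
(The other dependency links word 1 to a gap after word 11.)

4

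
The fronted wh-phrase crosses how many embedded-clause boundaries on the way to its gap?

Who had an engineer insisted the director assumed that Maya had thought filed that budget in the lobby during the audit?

"who" is extracted from the subject of "filed".
Boundaries crossed, outermost first: [Ø], [that], [Ø] — 3 in total.

3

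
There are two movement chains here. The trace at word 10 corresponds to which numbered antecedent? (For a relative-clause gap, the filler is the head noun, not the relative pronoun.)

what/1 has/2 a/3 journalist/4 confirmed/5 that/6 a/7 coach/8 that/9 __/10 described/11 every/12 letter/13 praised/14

8

The marked gap is inside the relative clause, the subject of "described".
Its filler is the head noun "coach" (via "that"), at word 8.
(The other dependency links word 1 to a gap after word 14.)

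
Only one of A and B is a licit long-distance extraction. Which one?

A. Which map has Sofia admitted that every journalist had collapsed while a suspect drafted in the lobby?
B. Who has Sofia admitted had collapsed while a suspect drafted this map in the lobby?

B

In A, the wh-phrase is extracted from inside an adjunct island (introduced by "while"), which blocks movement.
In B, the extraction path crosses only that-complement boundaries, which are transparent.
So B is grammatical.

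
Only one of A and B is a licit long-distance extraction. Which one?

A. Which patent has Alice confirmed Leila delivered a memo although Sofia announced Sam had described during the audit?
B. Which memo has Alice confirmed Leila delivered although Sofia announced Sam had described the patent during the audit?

In A, the wh-phrase is extracted from inside an adjunct island (introduced by "although"), which blocks movement.
In B, the extraction path crosses only that-complement boundaries, which are transparent.
So B is grammatical.

B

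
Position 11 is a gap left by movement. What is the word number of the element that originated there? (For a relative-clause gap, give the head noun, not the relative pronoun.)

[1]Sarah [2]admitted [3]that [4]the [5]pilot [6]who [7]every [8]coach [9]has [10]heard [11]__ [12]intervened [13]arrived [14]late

The gap at 11 is the subject of "intervened", inside a relative clause.
The relative pronoun is "who" (word 6); it is bound by the head noun immediately before it.
Its filler is the head noun "pilot", at word 5.

5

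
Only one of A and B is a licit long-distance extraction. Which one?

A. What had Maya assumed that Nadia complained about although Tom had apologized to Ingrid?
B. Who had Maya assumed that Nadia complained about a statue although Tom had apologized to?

In B, the wh-phrase is extracted from inside an adjunct island (introduced by "although"), which blocks movement.
In A, the extraction path crosses only that-complement boundaries, which are transparent.
So A is grammatical.

A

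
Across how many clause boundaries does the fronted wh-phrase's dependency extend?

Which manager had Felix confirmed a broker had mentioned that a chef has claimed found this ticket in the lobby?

"which manager" is extracted from the subject of "found".
Boundaries crossed, outermost first: [Ø], [that], [Ø] — 3 in total.

3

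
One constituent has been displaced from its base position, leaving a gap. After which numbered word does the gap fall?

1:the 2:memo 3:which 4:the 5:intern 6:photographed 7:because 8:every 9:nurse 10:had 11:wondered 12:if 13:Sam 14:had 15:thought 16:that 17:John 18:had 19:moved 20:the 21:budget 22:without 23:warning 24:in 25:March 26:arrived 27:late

The displaced element is "the memo" (word 2).
It functions as the direct object of "photographed", so the gap sits immediately after word 6 ("photographed").
Base order: The intern photographed the memo because every nurse had wondered if Sam had thought that John had moved the budget without warning in March.

6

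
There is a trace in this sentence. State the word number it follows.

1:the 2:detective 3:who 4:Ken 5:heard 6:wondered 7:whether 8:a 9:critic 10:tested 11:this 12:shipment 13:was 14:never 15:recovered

The displaced element is "the detective" (word 2).
It is linked across 1 clause boundary (Ø).
It functions as the subject of "wondered", so the gap sits immediately after word 5 ("heard").
Base order: Ken heard the detective wondered whether a critic tested this shipment.

5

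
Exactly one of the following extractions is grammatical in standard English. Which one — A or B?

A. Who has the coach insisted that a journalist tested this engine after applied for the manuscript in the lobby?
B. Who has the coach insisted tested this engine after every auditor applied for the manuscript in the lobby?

In A, the wh-phrase is extracted from inside an adjunct island (introduced by "after"), which blocks movement.
In B, the extraction path crosses only that-complement boundaries, which are transparent.
So B is grammatical.

B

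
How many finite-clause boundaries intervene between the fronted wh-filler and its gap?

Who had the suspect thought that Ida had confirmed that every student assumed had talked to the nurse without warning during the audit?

"who" is extracted from the subject of "talked".
Boundaries crossed, outermost first: [that], [that], [Ø] — 3 in total.

3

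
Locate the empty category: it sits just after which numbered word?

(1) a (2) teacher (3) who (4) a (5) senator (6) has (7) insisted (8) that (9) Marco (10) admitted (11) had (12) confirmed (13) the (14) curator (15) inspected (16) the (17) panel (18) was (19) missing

The displaced element is "a teacher" (word 2).
It is linked across 2 clause boundaries (that → Ø).
It functions as the subject of "confirmed", so the gap sits immediately after word 10 ("admitted").
Base order: A senator has insisted that Marco admitted a teacher had confirmed the curator inspected the panel.

10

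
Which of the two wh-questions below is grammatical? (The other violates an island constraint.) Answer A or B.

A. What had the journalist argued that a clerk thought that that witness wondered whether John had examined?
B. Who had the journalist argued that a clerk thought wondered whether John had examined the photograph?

B

In A, the wh-phrase is extracted from inside a wh-island (introduced by "whether"), which blocks movement.
In B, the extraction path crosses only that-complement boundaries, which are transparent.
So B is grammatical.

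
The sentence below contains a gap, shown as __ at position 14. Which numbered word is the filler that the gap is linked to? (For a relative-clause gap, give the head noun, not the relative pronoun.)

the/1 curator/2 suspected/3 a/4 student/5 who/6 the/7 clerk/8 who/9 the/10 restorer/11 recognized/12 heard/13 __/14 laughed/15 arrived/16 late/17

5

The gap at 14 is the subject of "laughed", inside a relative clause.
The relative pronoun is "who" (word 6); it is bound by the head noun immediately before it.
Its filler is the head noun "student", at word 5.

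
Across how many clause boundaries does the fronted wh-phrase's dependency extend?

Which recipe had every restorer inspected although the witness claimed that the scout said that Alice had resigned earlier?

"which recipe" originates inside the matrix clause — no clause boundary is crossed.

0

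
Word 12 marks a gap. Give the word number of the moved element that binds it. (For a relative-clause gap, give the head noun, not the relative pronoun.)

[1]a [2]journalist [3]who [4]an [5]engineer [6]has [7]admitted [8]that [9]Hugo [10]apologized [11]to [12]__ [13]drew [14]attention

2

The gap at 12 is the prepositional object of "apologized", inside a relative clause.
The relative pronoun is "who" (word 3); it is bound by the head noun immediately before it.
Its filler is the head noun "journalist", at word 2.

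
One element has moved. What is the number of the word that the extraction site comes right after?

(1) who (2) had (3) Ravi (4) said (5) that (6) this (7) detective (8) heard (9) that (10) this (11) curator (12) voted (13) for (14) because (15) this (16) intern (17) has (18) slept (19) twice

The displaced element is "who" (word 1).
It is linked across 2 clause boundaries (that → that).
It functions as the object of the preposition "for" of "voted", so the gap sits immediately after word 13 ("for").
Base order: Ravi had said that this detective heard that this curator voted for who because this intern has slept twice.

13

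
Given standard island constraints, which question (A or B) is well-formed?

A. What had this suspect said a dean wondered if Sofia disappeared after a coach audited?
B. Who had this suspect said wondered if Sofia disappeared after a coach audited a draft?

B

In A, the wh-phrase is extracted from inside a wh-island (introduced by "if"), which blocks movement.
In B, the extraction path crosses only that-complement boundaries, which are transparent.
So B is grammatical.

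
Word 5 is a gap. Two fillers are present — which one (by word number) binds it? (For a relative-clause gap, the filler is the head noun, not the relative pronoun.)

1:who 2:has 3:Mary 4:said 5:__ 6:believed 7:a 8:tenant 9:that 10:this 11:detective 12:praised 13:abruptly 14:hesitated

The marked gap is the subject of "believed".
Its filler is the fronted wh-phrase "who", at word 1.
(The other dependency links word 8 to a gap after word 12.)

1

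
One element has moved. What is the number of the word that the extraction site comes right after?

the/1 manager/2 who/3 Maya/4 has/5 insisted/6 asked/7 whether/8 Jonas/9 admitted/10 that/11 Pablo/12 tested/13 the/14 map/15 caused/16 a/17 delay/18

6

The displaced element is "the manager" (word 2).
It is linked across 1 clause boundary (Ø).
It functions as the subject of "asked", so the gap sits immediately after word 6 ("insisted").
Base order: Maya has insisted that the manager asked whether Jonas admitted that Pablo tested the map.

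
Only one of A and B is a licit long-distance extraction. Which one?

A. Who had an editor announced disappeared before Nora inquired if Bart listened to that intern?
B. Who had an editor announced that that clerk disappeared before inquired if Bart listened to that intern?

A

In B, the wh-phrase is extracted from inside an adjunct island (introduced by "before"), which blocks movement.
In A, the extraction path crosses only that-complement boundaries, which are transparent.
So A is grammatical.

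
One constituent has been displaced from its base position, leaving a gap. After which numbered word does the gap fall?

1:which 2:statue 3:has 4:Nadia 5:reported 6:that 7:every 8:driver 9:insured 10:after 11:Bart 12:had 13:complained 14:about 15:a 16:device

The displaced element is "which statue" (word 2).
It is linked across 1 clause boundary (that).
It functions as the direct object of "insured", so the gap sits immediately after word 9 ("insured").
Base order: Nadia has reported that every driver insured which statue after Bart had complained about a device.

9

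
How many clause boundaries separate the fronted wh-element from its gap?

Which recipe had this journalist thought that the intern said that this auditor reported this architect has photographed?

"which recipe" is extracted from the object of "photographed".
Boundaries crossed, outermost first: [that], [that], [Ø] — 3 in total.

3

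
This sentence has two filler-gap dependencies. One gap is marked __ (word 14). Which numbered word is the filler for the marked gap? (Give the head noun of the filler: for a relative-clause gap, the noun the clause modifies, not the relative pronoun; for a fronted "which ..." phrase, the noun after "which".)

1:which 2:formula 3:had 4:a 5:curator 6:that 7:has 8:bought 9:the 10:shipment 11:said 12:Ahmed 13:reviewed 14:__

2

The marked gap is the direct object of "reviewed".
Its filler is the fronted wh-phrase "which formula", at word 2.
(The other dependency links word 5 to a gap after word 6.)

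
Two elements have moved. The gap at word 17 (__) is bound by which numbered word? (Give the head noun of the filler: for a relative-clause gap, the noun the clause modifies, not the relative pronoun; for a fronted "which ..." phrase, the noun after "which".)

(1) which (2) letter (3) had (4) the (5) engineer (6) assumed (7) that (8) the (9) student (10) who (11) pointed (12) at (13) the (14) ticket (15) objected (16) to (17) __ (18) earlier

The marked gap is the object of the preposition "to" of "objected".
Its filler is the fronted wh-phrase "which letter", at word 2.
(The other dependency links word 9 to a gap after word 10.)

2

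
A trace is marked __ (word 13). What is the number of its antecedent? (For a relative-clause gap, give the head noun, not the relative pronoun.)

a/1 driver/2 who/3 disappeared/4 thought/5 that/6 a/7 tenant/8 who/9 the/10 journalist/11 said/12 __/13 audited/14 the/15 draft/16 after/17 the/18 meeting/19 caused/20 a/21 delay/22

8

The gap at 13 is the subject of "audited", inside a relative clause.
The relative pronoun is "who" (word 9); it is bound by the head noun immediately before it.
Its filler is the head noun "tenant", at word 8.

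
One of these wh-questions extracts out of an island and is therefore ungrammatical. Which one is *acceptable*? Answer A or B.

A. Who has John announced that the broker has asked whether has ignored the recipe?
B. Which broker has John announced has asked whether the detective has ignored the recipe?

In A, the wh-phrase is extracted from inside a wh-island (introduced by "whether"), which blocks movement.
In B, the extraction path crosses only that-complement boundaries, which are transparent.
So B is grammatical.

B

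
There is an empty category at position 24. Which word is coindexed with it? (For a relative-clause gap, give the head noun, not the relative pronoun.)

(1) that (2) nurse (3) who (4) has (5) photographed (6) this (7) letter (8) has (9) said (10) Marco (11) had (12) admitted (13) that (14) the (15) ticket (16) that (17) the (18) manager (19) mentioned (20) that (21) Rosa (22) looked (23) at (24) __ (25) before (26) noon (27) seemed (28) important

The gap at 24 is the prepositional object of "looked", inside a relative clause.
The relative pronoun is "that" (word 16); it is bound by the head noun immediately before it.
Its filler is the head noun "ticket", at word 15.

15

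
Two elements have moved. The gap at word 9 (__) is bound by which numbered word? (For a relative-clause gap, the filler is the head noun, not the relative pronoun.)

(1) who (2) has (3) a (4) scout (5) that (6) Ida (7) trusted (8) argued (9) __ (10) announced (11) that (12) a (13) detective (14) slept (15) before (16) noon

The marked gap is the subject of "announced".
Its filler is the fronted wh-phrase "who", at word 1.
(The other dependency links word 4 to a gap after word 7.)

1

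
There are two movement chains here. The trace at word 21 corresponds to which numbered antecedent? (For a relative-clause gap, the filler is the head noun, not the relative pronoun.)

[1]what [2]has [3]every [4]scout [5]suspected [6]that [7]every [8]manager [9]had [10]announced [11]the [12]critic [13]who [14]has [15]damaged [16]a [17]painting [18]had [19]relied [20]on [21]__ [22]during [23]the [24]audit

The marked gap is the object of the preposition "on" of "relied".
Its filler is the fronted wh-phrase "what", at word 1.
(The other dependency links word 12 to a gap after word 13.)

1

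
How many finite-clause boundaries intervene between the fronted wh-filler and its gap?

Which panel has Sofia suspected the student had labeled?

"which panel" is extracted from the object of "labeled".
Boundaries crossed, outermost first: [Ø] — 1 in total.

1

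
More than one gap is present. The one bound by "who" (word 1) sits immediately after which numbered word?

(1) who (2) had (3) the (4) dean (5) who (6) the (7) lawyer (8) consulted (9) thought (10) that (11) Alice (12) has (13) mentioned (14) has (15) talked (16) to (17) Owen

The displaced element is "who" (word 1).
It is linked across 2 clause boundaries (that → Ø).
It functions as the subject of "talked", so the gap sits immediately after word 13 ("mentioned").
Base order: The dean who the lawyer consulted had thought that Alice has mentioned that who has talked to Owen.

13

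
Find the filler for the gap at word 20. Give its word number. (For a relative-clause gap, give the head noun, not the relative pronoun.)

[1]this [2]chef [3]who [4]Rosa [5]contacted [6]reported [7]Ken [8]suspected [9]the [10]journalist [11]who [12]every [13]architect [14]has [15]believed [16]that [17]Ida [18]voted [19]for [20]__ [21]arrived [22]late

10

The gap at 20 is the prepositional object of "voted", inside a relative clause.
The relative pronoun is "who" (word 11); it is bound by the head noun immediately before it.
Its filler is the head noun "journalist", at word 10.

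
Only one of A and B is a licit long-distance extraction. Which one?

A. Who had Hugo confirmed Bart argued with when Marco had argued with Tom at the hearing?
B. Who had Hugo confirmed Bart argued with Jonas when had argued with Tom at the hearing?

A

In B, the wh-phrase is extracted from inside an adjunct island (introduced by "when"), which blocks movement.
In A, the extraction path crosses only that-complement boundaries, which are transparent.
So A is grammatical.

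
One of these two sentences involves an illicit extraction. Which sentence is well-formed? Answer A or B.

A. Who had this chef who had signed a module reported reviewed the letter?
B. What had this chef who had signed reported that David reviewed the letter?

In B, the wh-phrase is extracted from inside a complex-NP island (relative clause) (introduced by "who"), which blocks movement.
In A, the extraction path crosses only that-complement boundaries, which are transparent.
So A is grammatical.

A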